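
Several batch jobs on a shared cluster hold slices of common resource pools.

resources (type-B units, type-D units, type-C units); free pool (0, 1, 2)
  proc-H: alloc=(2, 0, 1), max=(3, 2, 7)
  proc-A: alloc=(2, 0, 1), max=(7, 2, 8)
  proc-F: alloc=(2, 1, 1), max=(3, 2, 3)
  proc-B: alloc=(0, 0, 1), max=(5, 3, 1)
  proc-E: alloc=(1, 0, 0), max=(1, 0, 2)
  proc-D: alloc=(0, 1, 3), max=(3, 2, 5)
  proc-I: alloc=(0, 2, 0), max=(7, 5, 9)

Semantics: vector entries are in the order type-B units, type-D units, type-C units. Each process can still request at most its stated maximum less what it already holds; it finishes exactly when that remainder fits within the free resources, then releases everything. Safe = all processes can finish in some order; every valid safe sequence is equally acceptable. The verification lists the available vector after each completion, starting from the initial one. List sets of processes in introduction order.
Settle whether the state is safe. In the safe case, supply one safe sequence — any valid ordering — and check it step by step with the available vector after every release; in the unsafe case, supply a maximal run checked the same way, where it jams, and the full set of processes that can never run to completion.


The state is SAFE; one workable sequence: proc-E, proc-F, proc-D, proc-H, proc-A, proc-B, proc-I.
Key observation: proc-E is the earliest step where a requested resource binds exactly: need (0, 0, 2), pool (0, 1, 2) at its turn.
Step-by-step check:
  pool = (0, 1, 2)
  proc-E needs (0, 0, 2) <= (0, 1, 2) -> finishes; pool += (1, 0, 0) = (1, 1, 2)
  proc-F needs (1, 1, 2) <= (1, 1, 2) -> finishes; pool += (2, 1, 1) = (3, 2, 3)
  proc-D needs (3, 1, 2) <= (3, 2, 3) -> finishes; pool += (0, 1, 3) = (3, 3, 6)
  proc-H needs (1, 2, 6) <= (3, 3, 6) -> finishes; pool += (2, 0, 1) = (5, 3, 7)
  proc-A needs (5, 2, 7) <= (5, 3, 7) -> finishes; pool += (2, 0, 1) = (7, 3, 8)
  proc-B needs (5, 3, 0) <= (7, 3, 8) -> finishes; pool += (0, 0, 1) = (7, 3, 9)
  proc-I needs (7, 3, 9) <= (7, 3, 9) -> finishes; pool += (0, 2, 0) = (7, 5, 9)


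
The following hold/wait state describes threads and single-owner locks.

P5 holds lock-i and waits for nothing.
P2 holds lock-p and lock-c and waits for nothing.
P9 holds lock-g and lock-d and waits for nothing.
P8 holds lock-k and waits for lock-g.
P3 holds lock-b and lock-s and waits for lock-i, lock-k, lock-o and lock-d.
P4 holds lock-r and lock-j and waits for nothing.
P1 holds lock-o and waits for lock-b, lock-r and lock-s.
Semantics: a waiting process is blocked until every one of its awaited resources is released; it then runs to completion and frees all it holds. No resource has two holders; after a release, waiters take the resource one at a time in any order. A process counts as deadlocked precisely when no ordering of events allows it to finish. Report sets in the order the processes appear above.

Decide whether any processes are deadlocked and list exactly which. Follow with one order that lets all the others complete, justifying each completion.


Deadlocked set: P3 and P1.
Key observation: the loop P3 -> P1 -> P3 blocks itself forever; no other process is dragged down with it.
One completion order for the rest: P5, P4, P9, P8, P2.
Step-by-step check:
  P5: no waits; runs immediately, freeing lock-i
  P4: no waits; runs immediately, freeing lock-r and lock-j
  P9: no waits; runs immediately, freeing lock-g and lock-d
  P8: everything it awaited (lock-g) is free; runs, freeing lock-k
  P2: no waits; runs immediately, freeing lock-p and lock-c


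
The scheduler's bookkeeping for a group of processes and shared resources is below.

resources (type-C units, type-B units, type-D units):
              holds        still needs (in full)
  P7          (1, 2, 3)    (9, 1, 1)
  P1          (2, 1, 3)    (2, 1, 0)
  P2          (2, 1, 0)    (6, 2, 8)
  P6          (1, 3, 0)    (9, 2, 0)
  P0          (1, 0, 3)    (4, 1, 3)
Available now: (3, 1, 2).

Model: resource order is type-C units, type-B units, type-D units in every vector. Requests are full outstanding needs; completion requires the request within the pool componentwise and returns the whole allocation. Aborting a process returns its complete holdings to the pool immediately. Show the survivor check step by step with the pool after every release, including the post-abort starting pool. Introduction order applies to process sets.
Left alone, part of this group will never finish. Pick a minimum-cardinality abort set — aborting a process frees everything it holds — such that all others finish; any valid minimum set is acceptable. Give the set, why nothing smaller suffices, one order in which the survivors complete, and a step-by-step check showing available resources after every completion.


The answer: abort P7.
Key observation: no ordering could ever have run P6 before the abort of P7; with (1, 2, 3) back in the pool it fits at step 4.
Minimality: the empty abort set fails — the state is deadlocked as it stands.
The survivors complete as P0, P1, P2, P6. Step-by-step check (starting from the post-abort pool):
  pool = (4, 3, 5)
  run P0 (needs (4, 1, 3), free (4, 3, 5)); after release of (1, 0, 3) the pool is (5, 3, 8)
  run P1 (needs (2, 1, 0), free (5, 3, 8)); after release of (2, 1, 3) the pool is (7, 4, 11)
  run P2 (needs (6, 2, 8), free (7, 4, 11)); after release of (2, 1, 0) the pool is (9, 5, 11)
  run P6 (needs (9, 2, 0), free (9, 5, 11)); after release of (1, 3, 0) the pool is (10, 8, 11)


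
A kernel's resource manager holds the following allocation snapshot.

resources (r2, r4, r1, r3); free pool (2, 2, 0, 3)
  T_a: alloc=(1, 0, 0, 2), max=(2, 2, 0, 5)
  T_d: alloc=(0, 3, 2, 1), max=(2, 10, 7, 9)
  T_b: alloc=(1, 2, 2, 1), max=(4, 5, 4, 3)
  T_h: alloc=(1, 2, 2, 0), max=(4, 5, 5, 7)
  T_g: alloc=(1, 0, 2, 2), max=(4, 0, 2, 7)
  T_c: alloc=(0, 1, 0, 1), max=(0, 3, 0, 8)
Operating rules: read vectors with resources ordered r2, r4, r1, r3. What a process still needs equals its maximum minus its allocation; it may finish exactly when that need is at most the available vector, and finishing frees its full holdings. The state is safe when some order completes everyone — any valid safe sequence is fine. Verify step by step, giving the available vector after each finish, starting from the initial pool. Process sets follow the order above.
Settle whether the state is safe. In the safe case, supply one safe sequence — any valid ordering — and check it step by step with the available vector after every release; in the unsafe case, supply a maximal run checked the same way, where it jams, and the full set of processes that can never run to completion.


SAFE — a valid safe sequence is T_a, T_g, T_c, T_b, T_h, T_d.
Key observation: T_a is the earliest step where a requested resource binds exactly: need (1, 2, 0, 3), pool (2, 2, 0, 3) at its turn.
Walking it through:
  pool = (2, 2, 0, 3)
  T_a needs (1, 2, 0, 3) <= (2, 2, 0, 3) -> finishes; pool += (1, 0, 0, 2) = (3, 2, 0, 5)
  T_g needs (3, 0, 0, 5) <= (3, 2, 0, 5) -> finishes; pool += (1, 0, 2, 2) = (4, 2, 2, 7)
  T_c needs (0, 2, 0, 7) <= (4, 2, 2, 7) -> finishes; pool += (0, 1, 0, 1) = (4, 3, 2, 8)
  T_b needs (3, 3, 2, 2) <= (4, 3, 2, 8) -> finishes; pool += (1, 2, 2, 1) = (5, 5, 4, 9)
  T_h needs (3, 3, 3, 7) <= (5, 5, 4, 9) -> finishes; pool += (1, 2, 2, 0) = (6, 7, 6, 9)
  T_d needs (2, 7, 5, 8) <= (6, 7, 6, 9) -> finishes; pool += (0, 3, 2, 1) = (6, 10, 8, 10)


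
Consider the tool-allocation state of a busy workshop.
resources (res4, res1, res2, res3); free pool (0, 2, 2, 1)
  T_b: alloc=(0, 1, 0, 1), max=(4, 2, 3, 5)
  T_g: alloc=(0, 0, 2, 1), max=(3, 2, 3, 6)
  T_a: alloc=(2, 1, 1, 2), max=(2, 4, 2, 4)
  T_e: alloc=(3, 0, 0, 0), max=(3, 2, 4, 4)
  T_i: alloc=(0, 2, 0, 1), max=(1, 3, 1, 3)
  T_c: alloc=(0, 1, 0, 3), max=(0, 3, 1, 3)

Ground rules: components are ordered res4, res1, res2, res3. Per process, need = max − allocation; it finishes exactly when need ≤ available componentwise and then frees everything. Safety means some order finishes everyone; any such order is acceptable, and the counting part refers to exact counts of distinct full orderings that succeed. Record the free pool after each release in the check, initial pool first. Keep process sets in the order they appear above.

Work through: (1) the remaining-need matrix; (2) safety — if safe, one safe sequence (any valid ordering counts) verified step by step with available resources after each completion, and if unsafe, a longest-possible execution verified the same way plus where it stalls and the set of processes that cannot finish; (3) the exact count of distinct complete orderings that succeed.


(1) Outstanding need per process (order res4, res1, res2, res3):
  T_b: (4, 1, 3, 4)
  T_g: (3, 2, 1, 5)
  T_a: (0, 3, 1, 2)
  T_e: (0, 2, 4, 4)
  T_i: (1, 1, 1, 2)
  T_c: (0, 2, 1, 0)
(2) The state is UNSAFE.
Key observation: after T_c, T_a, T_i the pool peaks at (2, 6, 3, 7), and each blocked process is short somewhere: T_b on res4; T_g on res4; T_e on res2.
The run T_c, T_a, T_i cannot be extended any further. Check, step by step:
  pool = (0, 2, 2, 1)
  T_c needs (0, 2, 1, 0) <= (0, 2, 2, 1) -> finishes; pool += (0, 1, 0, 3) = (0, 3, 2, 4)
  T_a needs (0, 3, 1, 2) <= (0, 3, 2, 4) -> finishes; pool += (2, 1, 1, 2) = (2, 4, 3, 6)
  T_i needs (1, 1, 1, 2) <= (2, 4, 3, 6) -> finishes; pool += (0, 2, 0, 1) = (2, 6, 3, 7)
  T_b still needs (4, 1, 3, 4) but only (2, 6, 3, 7) is free — short on res4
  T_g still needs (3, 2, 1, 5) but only (2, 6, 3, 7) is free — short on res4
  T_e still needs (0, 2, 4, 4) but only (2, 6, 3, 7) is free — short on res2
Never able to finish: T_b, T_g and T_e.
(3) Exactly 0 of the possible complete orderings are safe sequences.


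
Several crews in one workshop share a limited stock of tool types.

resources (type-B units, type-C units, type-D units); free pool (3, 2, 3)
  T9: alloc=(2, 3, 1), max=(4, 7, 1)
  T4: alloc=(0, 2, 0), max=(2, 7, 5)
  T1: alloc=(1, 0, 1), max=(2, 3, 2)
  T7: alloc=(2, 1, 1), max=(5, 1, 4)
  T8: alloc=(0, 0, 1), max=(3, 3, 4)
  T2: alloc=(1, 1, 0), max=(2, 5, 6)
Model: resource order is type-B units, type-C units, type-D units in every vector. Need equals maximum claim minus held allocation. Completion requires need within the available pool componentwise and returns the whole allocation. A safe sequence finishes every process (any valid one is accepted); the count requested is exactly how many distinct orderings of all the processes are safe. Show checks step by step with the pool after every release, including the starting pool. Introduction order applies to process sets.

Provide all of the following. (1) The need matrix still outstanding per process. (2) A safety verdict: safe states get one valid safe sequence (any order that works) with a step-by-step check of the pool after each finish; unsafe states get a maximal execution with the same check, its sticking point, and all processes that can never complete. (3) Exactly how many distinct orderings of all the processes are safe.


(1) Remaining need (order type-B units, type-C units, type-D units):
  T9: (2, 4, 0)
  T4: (2, 5, 5)
  T1: (1, 3, 1)
  T7: (3, 0, 3)
  T8: (3, 3, 3)
  T2: (1, 4, 6)
(2) The state is UNSAFE.
Key observation: T7, T8, T1 can finish, but then (6, 3, 6) is all there is, and the blocked group's type-C units demands exceed it.
A maximal execution: T7, T8, T1 — then nothing else fits. Walking it through:
  pool = (3, 2, 3)
  run T7 (needs (3, 0, 3), free (3, 2, 3)); after release of (2, 1, 1) the pool is (5, 3, 4)
  run T8 (needs (3, 3, 3), free (5, 3, 4)); after release of (0, 0, 1) the pool is (5, 3, 5)
  run T1 (needs (1, 3, 1), free (5, 3, 5)); after release of (1, 0, 1) the pool is (6, 3, 6)
  blocked: T9 wants (2, 4, 0), pool (6, 3, 6) — not enough type-C units
  blocked: T4 wants (2, 5, 5), pool (6, 3, 6) — not enough type-C units
  blocked: T2 wants (1, 4, 6), pool (6, 3, 6) — not enough type-C units
Permanently blocked: T9, T4 and T2.
(3) Exactly 0 of the possible complete orderings are safe sequences.


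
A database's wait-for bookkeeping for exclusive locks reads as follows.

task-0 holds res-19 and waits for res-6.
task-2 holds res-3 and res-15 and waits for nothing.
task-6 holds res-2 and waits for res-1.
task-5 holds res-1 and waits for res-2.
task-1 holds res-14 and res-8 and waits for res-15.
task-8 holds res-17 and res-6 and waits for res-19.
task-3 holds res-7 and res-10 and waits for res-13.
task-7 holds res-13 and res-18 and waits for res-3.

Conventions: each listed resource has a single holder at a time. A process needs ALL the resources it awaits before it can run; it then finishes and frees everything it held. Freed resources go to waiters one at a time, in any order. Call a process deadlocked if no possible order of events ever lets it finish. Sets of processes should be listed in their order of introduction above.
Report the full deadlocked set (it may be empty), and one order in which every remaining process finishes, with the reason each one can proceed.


Deadlocked set: task-0, task-6, task-5 and task-8.
Key observation: along task-0 -> task-8 -> task-0, each member waits on what the next one holds — a deadlock; task-6 and task-5 are caught in further circular waits.
A valid finishing order for the others: task-2, task-7, task-3, task-1.
Verifying each step:
  task-2 waits on nothing -> runs at once and releases res-3 and res-15
  run task-7 (all its waits — res-3 — are resolved); releases res-13 and res-18
  run task-3 (all its waits — res-13 — are resolved); releases res-7 and res-10
  run task-1 (all its waits — res-15 — are resolved); releases res-14 and res-8


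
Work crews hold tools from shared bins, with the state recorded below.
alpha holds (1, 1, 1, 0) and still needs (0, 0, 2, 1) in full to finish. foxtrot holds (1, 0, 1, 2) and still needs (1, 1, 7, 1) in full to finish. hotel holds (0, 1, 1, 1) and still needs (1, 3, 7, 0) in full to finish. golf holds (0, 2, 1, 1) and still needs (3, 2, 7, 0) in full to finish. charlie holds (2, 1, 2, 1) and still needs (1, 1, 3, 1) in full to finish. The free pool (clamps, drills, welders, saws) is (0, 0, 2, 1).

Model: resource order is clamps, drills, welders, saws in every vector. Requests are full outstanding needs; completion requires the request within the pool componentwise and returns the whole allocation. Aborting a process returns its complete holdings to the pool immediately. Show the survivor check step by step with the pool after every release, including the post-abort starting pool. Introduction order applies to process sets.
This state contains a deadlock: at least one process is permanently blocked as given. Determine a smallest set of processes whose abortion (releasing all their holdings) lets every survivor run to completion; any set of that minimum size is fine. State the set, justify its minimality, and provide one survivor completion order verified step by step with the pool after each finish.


The answer: abort foxtrot and hotel.
Key observation: before aborting foxtrot and hotel, golf was permanently blocked — no order could ever run it; afterwards it completes at step 3.
Why nothing smaller works — every single abort fails: alpha alone leaves foxtrot blocked (short on welders); foxtrot alone leaves hotel blocked (short on drills and welders); hotel alone leaves foxtrot blocked (short on welders); golf alone leaves foxtrot blocked (short on welders); charlie alone leaves foxtrot blocked (short on welders).
Survivors finish in the order: charlie, alpha, golf. Verifying each step (pool after the aborts first):
  pool = (1, 1, 4, 4)
  charlie: need (1, 1, 3, 1) fits (1, 1, 4, 4); releases (2, 1, 2, 1), pool now (3, 2, 6, 5)
  alpha: need (0, 0, 2, 1) fits (3, 2, 6, 5); releases (1, 1, 1, 0), pool now (4, 3, 7, 5)
  golf: need (3, 2, 7, 0) fits (4, 3, 7, 5); releases (0, 2, 1, 1), pool now (4, 5, 8, 6)


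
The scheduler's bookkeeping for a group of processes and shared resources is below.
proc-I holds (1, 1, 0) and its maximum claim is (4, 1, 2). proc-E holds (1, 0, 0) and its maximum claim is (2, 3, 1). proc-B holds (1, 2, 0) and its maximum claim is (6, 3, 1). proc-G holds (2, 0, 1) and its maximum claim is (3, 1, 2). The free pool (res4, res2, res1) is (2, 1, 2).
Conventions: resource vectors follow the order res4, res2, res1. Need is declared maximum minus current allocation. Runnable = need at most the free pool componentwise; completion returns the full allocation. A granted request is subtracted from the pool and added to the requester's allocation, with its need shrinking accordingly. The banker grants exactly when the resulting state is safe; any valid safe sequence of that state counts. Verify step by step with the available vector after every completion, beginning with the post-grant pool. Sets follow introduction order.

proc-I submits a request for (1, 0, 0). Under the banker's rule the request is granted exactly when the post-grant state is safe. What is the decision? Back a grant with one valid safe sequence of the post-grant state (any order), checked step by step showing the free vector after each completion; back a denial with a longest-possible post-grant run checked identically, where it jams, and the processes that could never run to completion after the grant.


GRANT. The post-grant state is safe; one safe sequence: proc-G, proc-I, proc-B, proc-E.
Key observation: with (1, 1, 2) left after the transfer, proc-G can run at once — the state stays safe.
Verifying the post-grant state step by step:
  pool = (1, 1, 2)
  proc-G: need (1, 1, 1) fits (1, 1, 2); releases (2, 0, 1), pool now (3, 1, 3)
  proc-I: need (2, 0, 2) fits (3, 1, 3); releases (2, 1, 0), pool now (5, 2, 3)
  proc-B: need (5, 1, 1) fits (5, 2, 3); releases (1, 2, 0), pool now (6, 4, 3)
  proc-E: need (1, 3, 1) fits (6, 4, 3); releases (1, 0, 0), pool now (7, 4, 3)


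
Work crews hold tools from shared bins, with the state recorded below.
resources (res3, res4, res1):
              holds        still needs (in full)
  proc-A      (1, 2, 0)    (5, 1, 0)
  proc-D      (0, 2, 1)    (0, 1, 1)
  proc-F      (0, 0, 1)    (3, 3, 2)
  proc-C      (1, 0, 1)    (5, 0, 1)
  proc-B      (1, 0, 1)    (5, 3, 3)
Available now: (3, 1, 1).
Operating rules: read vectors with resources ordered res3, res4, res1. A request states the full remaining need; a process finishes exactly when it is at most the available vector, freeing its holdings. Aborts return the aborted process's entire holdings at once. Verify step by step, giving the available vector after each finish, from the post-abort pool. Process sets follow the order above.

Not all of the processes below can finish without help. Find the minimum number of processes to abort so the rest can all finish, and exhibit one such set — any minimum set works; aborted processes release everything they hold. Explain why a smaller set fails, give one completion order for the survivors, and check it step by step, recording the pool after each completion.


Minimum abort set: proc-A and proc-B.
Key observation: aborting proc-A and proc-B returns (2, 2, 1), and proc-C — hopeless before — runs at step 3 with the returned capacity in the pool.
Minimality, checking each single-abort alternative: proc-A alone leaves proc-C blocked (short on res3); proc-D alone leaves proc-A blocked (short on res3); proc-F alone leaves proc-A blocked (short on res3); proc-C alone leaves proc-A blocked (short on res3); proc-B alone leaves proc-A blocked (short on res3).
The survivors complete as proc-D, proc-F, proc-C. Walking it through (starting from the post-abort pool):
  pool = (5, 3, 2)
  proc-D needs (0, 1, 1) <= (5, 3, 2) -> finishes; pool += (0, 2, 1) = (5, 5, 3)
  proc-F needs (3, 3, 2) <= (5, 5, 3) -> finishes; pool += (0, 0, 1) = (5, 5, 4)
  proc-C needs (5, 0, 1) <= (5, 5, 4) -> finishes; pool += (1, 0, 1) = (6, 5, 5)


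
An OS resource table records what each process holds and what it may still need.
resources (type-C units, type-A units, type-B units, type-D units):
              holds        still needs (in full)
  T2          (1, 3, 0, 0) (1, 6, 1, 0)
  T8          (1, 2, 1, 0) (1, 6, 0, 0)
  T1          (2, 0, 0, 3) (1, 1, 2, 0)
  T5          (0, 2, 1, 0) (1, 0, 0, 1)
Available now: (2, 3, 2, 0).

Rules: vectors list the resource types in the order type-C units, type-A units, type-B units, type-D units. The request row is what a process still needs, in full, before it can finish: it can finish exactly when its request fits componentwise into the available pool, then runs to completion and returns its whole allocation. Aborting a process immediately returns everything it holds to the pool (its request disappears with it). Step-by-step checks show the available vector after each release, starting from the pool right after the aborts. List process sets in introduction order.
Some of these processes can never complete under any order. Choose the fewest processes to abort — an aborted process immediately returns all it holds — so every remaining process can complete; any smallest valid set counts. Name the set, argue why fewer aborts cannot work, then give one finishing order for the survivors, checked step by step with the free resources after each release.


The answer: abort T2.
Key observation: the deadlocked T8 becomes finishable only because T2 released (1, 3, 0, 0); it completes at step 1 below.
No smaller set exists: with zero aborts the deadlock remains.
The survivors complete as T8, T1, T5. Check, step by step (starting from the post-abort pool):
  pool = (3, 6, 2, 0)
  T8: need (1, 6, 0, 0) fits (3, 6, 2, 0); releases (1, 2, 1, 0), pool now (4, 8, 3, 0)
  T1: need (1, 1, 2, 0) fits (4, 8, 3, 0); releases (2, 0, 0, 3), pool now (6, 8, 3, 3)
  T5: need (1, 0, 0, 1) fits (6, 8, 3, 3); releases (0, 2, 1, 0), pool now (6, 10, 4, 3)


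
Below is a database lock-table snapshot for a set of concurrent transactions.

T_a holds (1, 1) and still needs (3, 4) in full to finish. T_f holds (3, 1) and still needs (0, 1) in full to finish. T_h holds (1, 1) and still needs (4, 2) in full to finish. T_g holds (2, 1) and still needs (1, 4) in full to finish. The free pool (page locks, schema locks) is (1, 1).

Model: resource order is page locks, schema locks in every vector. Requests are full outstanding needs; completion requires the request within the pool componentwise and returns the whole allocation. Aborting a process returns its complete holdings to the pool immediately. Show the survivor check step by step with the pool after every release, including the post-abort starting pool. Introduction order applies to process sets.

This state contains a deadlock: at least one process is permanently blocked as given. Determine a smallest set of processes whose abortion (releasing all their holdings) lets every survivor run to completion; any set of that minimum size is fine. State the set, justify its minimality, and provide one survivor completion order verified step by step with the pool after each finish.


Abort T_g.
Key observation: aborting T_g returns (2, 1), and T_a — hopeless before — runs at step 3 with the returned capacity in the pool.
Why nothing smaller works: aborting no one leaves the state deadlocked as given.
Survivors finish in the order: T_f, T_h, T_a. Verifying each step (pool after the aborts first):
  pool = (3, 2)
  T_f needs (0, 1) <= (3, 2) -> finishes; pool += (3, 1) = (6, 3)
  T_h needs (4, 2) <= (6, 3) -> finishes; pool += (1, 1) = (7, 4)
  T_a needs (3, 4) <= (7, 4) -> finishes; pool += (1, 1) = (8, 5)


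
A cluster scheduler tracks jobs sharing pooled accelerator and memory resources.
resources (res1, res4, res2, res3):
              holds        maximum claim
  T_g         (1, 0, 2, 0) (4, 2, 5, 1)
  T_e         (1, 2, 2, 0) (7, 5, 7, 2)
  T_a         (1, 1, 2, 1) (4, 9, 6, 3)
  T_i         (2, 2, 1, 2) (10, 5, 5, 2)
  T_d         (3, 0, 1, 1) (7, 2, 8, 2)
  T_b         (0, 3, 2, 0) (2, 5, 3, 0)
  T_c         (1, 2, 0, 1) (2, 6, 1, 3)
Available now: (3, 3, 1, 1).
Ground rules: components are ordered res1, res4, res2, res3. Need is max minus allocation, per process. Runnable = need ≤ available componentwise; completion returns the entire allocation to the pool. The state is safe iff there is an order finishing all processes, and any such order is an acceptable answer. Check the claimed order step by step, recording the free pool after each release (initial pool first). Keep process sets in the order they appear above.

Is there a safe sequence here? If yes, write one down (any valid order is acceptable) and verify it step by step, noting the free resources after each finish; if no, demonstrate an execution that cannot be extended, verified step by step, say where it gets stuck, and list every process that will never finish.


UNSAFE — no complete ordering exists.
Key observation: after T_b, T_g the pool peaks at (4, 6, 5, 1), and each blocked process is short somewhere: T_e on res1, res3; T_a on res4, res3; T_i on res1; T_d on res2; T_c on res3.
Going as far as possible: T_b, T_g; after that, nothing fits. Walking it through:
  pool = (3, 3, 1, 1)
  T_b needs (2, 2, 1, 0) <= (3, 3, 1, 1) -> finishes; pool += (0, 3, 2, 0) = (3, 6, 3, 1)
  T_g needs (3, 2, 3, 1) <= (3, 6, 3, 1) -> finishes; pool += (1, 0, 2, 0) = (4, 6, 5, 1)
  blocked: T_e wants (6, 3, 5, 2), pool (4, 6, 5, 1) — not enough res1 and res3
  blocked: T_a wants (3, 8, 4, 2), pool (4, 6, 5, 1) — not enough res4 and res3
  blocked: T_i wants (8, 3, 4, 0), pool (4, 6, 5, 1) — not enough res1
  blocked: T_d wants (4, 2, 7, 1), pool (4, 6, 5, 1) — not enough res2
  blocked: T_c wants (1, 4, 1, 2), pool (4, 6, 5, 1) — not enough res3
Processes that can never finish: T_e, T_a, T_i, T_d and T_c.


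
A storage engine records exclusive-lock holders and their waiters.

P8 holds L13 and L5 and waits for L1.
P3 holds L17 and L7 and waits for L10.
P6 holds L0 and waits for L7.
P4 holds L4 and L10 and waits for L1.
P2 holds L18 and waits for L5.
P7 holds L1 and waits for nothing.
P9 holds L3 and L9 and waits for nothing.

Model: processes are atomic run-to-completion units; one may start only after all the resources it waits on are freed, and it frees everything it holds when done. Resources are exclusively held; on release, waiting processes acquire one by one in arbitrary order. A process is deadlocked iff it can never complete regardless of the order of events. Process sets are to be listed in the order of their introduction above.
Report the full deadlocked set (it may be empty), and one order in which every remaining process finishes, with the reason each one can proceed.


Nothing here is deadlocked.
Key observation: every chain of waits terminates; starting from the processes that wait on nothing, all the rest unlock in turn.
One completion order for the rest: P7, P9, P4, P8, P3, P6, P2.
Verifying each step:
  P7: no waits; runs immediately, freeing L1
  P9: no waits; runs immediately, freeing L3 and L9
  P4 waits on L1 — all released -> runs and releases L4 and L10
  P8 waits on L1 — all released -> runs and releases L13 and L5
  P3 waits on L10 — all released -> runs and releases L17 and L7
  P6 waits on L7 — all released -> runs and releases L0
  P2 waits on L5 — all released -> runs and releases L18


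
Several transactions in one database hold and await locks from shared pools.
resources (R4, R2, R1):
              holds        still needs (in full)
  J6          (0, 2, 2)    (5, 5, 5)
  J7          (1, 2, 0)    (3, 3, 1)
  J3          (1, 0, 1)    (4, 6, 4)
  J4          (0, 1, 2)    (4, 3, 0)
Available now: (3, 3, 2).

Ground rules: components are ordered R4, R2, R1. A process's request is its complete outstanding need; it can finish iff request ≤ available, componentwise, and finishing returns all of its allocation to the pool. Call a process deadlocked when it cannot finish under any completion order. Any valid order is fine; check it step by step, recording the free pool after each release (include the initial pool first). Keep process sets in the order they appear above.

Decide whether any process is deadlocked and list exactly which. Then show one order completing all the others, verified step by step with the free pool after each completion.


The deadlocked set is empty.
Key observation: the pool covers J7 at once, and every later process fits after earlier releases.
The rest can finish in the order J7, J4, J3, J6. Check, step by step:
  pool = (3, 3, 2)
  J7: need (3, 3, 1) fits (3, 3, 2); releases (1, 2, 0), pool now (4, 5, 2)
  J4: need (4, 3, 0) fits (4, 5, 2); releases (0, 1, 2), pool now (4, 6, 4)
  J3: need (4, 6, 4) fits (4, 6, 4); releases (1, 0, 1), pool now (5, 6, 5)
  J6: need (5, 5, 5) fits (5, 6, 5); releases (0, 2, 2), pool now (5, 8, 7)


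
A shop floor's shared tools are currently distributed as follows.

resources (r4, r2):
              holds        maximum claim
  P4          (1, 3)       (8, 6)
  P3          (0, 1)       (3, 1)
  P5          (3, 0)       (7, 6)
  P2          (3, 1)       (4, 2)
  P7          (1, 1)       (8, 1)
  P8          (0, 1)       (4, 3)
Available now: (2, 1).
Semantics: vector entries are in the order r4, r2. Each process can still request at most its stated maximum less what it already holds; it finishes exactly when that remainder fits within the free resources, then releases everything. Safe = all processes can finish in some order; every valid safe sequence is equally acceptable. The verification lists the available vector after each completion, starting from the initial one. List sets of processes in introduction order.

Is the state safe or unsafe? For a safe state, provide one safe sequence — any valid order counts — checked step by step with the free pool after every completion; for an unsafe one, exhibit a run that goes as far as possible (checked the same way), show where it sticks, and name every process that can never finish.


UNSAFE — no complete ordering exists.
Key observation: after P2, P3, P8 the pool peaks at (5, 4), and each blocked process is short somewhere: P4 on r4; P5 on r2; P7 on r4.
The run P2, P3, P8 cannot be extended any further. Walking it through:
  pool = (2, 1)
  run P2 (needs (1, 1), free (2, 1)); after release of (3, 1) the pool is (5, 2)
  run P3 (needs (3, 0), free (5, 2)); after release of (0, 1) the pool is (5, 3)
  run P8 (needs (4, 2), free (5, 3)); after release of (0, 1) the pool is (5, 4)
  blocked: P4 wants (7, 3), pool (5, 4) — not enough r4
  blocked: P5 wants (4, 6), pool (5, 4) — not enough r2
  blocked: P7 wants (7, 0), pool (5, 4) — not enough r4
Permanently blocked: P4, P5 and P7.


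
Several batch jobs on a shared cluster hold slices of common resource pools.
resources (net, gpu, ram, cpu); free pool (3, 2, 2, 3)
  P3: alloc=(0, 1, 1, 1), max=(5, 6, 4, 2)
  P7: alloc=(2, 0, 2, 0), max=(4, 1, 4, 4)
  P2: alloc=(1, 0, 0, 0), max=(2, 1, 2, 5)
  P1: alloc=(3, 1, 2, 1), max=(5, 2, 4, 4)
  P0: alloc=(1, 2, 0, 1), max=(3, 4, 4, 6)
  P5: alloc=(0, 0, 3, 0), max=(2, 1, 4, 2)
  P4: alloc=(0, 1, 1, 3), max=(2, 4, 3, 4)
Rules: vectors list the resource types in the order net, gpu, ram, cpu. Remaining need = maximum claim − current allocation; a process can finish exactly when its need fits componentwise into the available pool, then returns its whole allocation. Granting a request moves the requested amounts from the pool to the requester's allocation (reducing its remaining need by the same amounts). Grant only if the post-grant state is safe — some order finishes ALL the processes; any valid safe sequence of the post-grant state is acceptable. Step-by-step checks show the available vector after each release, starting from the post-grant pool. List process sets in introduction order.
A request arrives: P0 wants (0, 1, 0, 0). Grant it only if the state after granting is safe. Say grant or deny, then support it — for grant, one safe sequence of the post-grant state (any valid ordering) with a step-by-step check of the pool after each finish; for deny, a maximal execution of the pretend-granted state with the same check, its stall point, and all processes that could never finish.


DENY: after the grant no complete ordering would exist.
Key observation: after P1, P7, P5 the pool peaks at (8, 2, 9, 4), and each blocked process is short somewhere: P3 on gpu; P2 on cpu; P0 on cpu; P4 on gpu.
Pretend the grant happened; the run P1, P7, P5 goes as far as possible. Verifying each step:
  pool = (3, 1, 2, 3)
  P1: need (2, 1, 2, 3) fits (3, 1, 2, 3); releases (3, 1, 2, 1), pool now (6, 2, 4, 4)
  P7: need (2, 1, 2, 4) fits (6, 2, 4, 4); releases (2, 0, 2, 0), pool now (8, 2, 6, 4)
  P5: need (2, 1, 1, 2) fits (8, 2, 6, 4); releases (0, 0, 3, 0), pool now (8, 2, 9, 4)
  P3 cannot run: need (5, 5, 3, 1) vs free (8, 2, 9, 4) (insufficient gpu)
  P2 cannot run: need (1, 1, 2, 5) vs free (8, 2, 9, 4) (insufficient cpu)
  P0 cannot run: need (2, 1, 4, 5) vs free (8, 2, 9, 4) (insufficient cpu)
  P4 cannot run: need (2, 3, 2, 1) vs free (8, 2, 9, 4) (insufficient gpu)
Had the request been granted, P3, P2, P0 and P4 could never finish.


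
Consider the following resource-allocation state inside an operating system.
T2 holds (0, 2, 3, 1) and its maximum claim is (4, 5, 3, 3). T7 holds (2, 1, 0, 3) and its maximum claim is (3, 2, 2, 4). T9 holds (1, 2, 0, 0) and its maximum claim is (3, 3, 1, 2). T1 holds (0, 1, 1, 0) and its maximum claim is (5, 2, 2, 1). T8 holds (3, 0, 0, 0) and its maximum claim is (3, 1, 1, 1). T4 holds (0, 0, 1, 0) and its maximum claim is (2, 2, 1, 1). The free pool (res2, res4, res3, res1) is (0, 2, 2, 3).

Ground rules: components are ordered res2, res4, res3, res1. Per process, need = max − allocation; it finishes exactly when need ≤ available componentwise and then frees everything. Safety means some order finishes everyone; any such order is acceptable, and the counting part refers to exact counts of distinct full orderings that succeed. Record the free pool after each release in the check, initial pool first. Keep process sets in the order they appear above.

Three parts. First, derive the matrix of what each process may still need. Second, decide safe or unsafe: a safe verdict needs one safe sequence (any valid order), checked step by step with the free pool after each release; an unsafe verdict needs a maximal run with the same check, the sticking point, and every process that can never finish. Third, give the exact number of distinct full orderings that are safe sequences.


(1) Outstanding need per process (order res2, res4, res3, res1):
  T2: (4, 3, 0, 2)
  T7: (1, 1, 2, 1)
  T9: (2, 1, 1, 2)
  T1: (5, 1, 1, 1)
  T8: (0, 1, 1, 1)
  T4: (2, 2, 0, 1)
(2) The state is SAFE; one workable sequence: T8, T7, T4, T2, T9, T1.
Key observation: the first exact fit in this order is T7 — it needs (1, 1, 2, 1) with (3, 2, 2, 3) free, meeting a requested resource to the last unit.
Step-by-step check:
  pool = (0, 2, 2, 3)
  T8: need (0, 1, 1, 1) fits (0, 2, 2, 3); releases (3, 0, 0, 0), pool now (3, 2, 2, 3)
  T7: need (1, 1, 2, 1) fits (3, 2, 2, 3); releases (2, 1, 0, 3), pool now (5, 3, 2, 6)
  T4: need (2, 2, 0, 1) fits (5, 3, 2, 6); releases (0, 0, 1, 0), pool now (5, 3, 3, 6)
  T2: need (4, 3, 0, 2) fits (5, 3, 3, 6); releases (0, 2, 3, 1), pool now (5, 5, 6, 7)
  T9: need (2, 1, 1, 2) fits (5, 5, 6, 7); releases (1, 2, 0, 0), pool now (6, 7, 6, 7)
  T1: need (5, 1, 1, 1) fits (6, 7, 6, 7); releases (0, 1, 1, 0), pool now (6, 8, 7, 7)
(3) The exact count: 45 of the possible complete orderings are safe sequences.


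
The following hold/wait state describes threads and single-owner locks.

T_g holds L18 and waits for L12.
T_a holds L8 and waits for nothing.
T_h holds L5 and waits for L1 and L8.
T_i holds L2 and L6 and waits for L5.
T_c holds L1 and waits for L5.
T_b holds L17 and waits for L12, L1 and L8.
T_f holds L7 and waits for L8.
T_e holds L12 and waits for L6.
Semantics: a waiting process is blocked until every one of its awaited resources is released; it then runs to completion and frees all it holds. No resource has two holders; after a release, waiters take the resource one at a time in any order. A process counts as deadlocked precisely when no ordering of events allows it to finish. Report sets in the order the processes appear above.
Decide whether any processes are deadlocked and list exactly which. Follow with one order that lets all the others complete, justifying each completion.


Deadlocked: T_g, T_h, T_i, T_c, T_b and T_e.
Key observation: the knot is the closed ring of waits T_h -> T_c -> T_h; T_g, T_i, T_b and T_e wait into the deadlock from upstream.
The rest can finish in the order T_a, T_f.
Check, step by step:
  T_a: no waits; runs immediately, freeing L8
  T_f waits on L8 — all released -> runs and releases L7


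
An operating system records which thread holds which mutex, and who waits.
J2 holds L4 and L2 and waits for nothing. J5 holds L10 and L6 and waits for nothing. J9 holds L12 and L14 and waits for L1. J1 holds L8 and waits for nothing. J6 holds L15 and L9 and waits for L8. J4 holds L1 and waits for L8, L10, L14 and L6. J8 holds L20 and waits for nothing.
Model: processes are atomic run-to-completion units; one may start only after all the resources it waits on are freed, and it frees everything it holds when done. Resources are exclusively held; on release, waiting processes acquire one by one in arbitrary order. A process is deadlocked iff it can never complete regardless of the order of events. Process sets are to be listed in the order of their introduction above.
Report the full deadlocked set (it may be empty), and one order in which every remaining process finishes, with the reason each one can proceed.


The deadlocked set is J9 and J4.
Key observation: the cycle J9 -> J4 -> J9 can never break — each member waits on the next; no other process is dragged down with it.
A valid finishing order for the others: J8, J5, J1, J2, J6.
Verifying each step:
  J8 waits on nothing -> runs at once and releases L20
  J5 waits on nothing -> runs at once and releases L10 and L6
  J1 waits on nothing -> runs at once and releases L8
  J2 waits on nothing -> runs at once and releases L4 and L2
  J6 waits on L8 — all released -> runs and releases L15 and L9


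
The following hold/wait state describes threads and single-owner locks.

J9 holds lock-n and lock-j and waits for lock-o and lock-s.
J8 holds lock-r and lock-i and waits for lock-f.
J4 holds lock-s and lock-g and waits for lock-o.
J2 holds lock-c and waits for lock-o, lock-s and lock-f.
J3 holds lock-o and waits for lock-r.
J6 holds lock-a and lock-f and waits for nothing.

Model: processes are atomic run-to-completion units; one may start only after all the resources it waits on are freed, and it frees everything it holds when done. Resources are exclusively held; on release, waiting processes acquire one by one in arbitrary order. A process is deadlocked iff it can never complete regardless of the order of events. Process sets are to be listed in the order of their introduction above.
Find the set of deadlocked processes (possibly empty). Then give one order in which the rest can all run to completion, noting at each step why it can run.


No process is deadlocked.
Key observation: there is no circular wait here — follow any chain and it reaches a process that is free to run now.
The rest can finish in the order J6, J8, J3, J4, J9, J2.
Step-by-step check:
  run J6 (it waits on nothing); releases lock-a and lock-f
  J8: everything it awaited (lock-f) is free; runs, freeing lock-r and lock-i
  J3: everything it awaited (lock-r) is free; runs, freeing lock-o
  J4: everything it awaited (lock-o) is free; runs, freeing lock-s and lock-g
  J9: everything it awaited (lock-o and lock-s) is free; runs, freeing lock-n and lock-j
  J2: everything it awaited (lock-o, lock-s and lock-f) is free; runs, freeing lock-c


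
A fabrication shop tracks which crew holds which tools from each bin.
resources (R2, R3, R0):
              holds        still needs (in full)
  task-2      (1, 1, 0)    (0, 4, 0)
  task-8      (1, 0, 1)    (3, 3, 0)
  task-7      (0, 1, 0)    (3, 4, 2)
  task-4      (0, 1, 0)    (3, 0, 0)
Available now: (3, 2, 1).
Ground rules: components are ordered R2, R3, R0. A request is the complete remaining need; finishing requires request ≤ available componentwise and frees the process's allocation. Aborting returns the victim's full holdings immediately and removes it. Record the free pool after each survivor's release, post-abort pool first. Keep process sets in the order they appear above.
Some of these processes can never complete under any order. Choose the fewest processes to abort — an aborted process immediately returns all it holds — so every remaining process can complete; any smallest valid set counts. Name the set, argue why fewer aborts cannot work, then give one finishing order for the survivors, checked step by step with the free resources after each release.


The answer: abort task-2.
Key observation: task-7 could never have finished before the abort; with (1, 1, 0) returned by task-2, it fits at step 3.
Minimality: the empty abort set fails — the state is deadlocked as it stands.
Survivors finish in the order: task-8, task-4, task-7. Verifying each step (pool after the aborts first):
  pool = (4, 3, 1)
  task-8: need (3, 3, 0) fits (4, 3, 1); releases (1, 0, 1), pool now (5, 3, 2)
  task-4: need (3, 0, 0) fits (5, 3, 2); releases (0, 1, 0), pool now (5, 4, 2)
  task-7: need (3, 4, 2) fits (5, 4, 2); releases (0, 1, 0), pool now (5, 5, 2)
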